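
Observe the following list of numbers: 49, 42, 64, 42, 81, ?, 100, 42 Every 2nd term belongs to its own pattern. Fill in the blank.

Positions 1, 3, 5, … form one subsequence and positions 2, 4, 6, … form another.
Stream A: 49, 64, 81, 100 (the squares 7², 8², 9², …).
Stream B: 42, 42, ?, 42 (constant 42).
Filling stream B at index 3 by its rule yields 42.

42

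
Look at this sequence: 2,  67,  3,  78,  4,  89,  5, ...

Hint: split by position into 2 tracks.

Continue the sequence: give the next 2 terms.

100, 6

Split by position mod 2 into 2 tracks.
Track A: 2, 3, 4, 5 — arithmetic, step +1.
Track B: 67, 78, 89 — adding 11 each time.
Position 8 → track B, term 4 = 100.
Position 9 falls in track A as its term 5, giving 6.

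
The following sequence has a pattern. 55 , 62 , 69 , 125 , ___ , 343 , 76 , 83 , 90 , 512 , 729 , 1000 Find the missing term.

216

The slot pattern repeats as AAABBB (period 6), so there are 2 interleaved tracks.
Track A = 55, 62, 69, 76, 83, 90: linear: a_n = 48 + 7·n.
Track B = 125, ?, 343, 512, 729, 1000: perfect cubes starting at 5³.
The gap is track B's term 2; the rule gives 216.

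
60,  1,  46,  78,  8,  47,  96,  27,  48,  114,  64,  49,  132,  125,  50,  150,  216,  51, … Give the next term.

Read the sequence 3 terms at a time; column i is its own pattern.
Track A: 60, 78, 96, 114, 132, 150 — arithmetic, step +18.
Track B: 1, 8, 27, 64, 125, 216 — the cubes 1³, 2³, 3³, ….
Track C: 46, 47, 48, 49, 50, 51 — arithmetic with common difference +1.
Position 19 falls in track A as its term 7, giving 168.

168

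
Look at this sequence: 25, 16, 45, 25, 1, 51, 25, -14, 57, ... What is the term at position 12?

The terms cycle through 3 interleaved subsequences.
Track A: 25, 25, 25 — constant 25.
Track B: 16, 1, -14 — linear: a_n = 31 − 15·n.
Track C: 45, 51, 57 — linear: a_n = 39 + 6·n.
Position 12 falls in track C as its term 4, giving 63.

63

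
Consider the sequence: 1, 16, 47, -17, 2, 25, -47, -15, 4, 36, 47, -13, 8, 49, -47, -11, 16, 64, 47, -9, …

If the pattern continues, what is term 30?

121

Read the sequence 4 terms at a time; column i is its own pattern.
Track A: 1, 2, 4, 8, 16 (powers of 2).
Track B: 16, 25, 36, 49, 64 (perfect squares starting at 4²).
Track C: 47, -47, 47, -47, 47 (alternating ±47).
Track D: -17, -15, -13, -11, -9 (arithmetic with common difference +2).
Position 30 → track B, term 8 = 121.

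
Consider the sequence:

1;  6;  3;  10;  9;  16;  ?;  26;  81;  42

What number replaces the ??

Split by position mod 2 into 2 tracks.
Track A: 1, 3, 9, ?, 81 (geometric with ratio 3).
Track B: 6, 10, 16, 26, 42 (Fibonacci-style (each term is the sum of the two before it)).
So the missing entry in track A is 27.

27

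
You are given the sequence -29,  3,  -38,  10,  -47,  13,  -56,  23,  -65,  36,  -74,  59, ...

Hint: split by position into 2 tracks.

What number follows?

The terms cycle through 2 interleaved subsequences.
Subsequence A: -29, -38, -47, -56, -65, -74. Arithmetic with common difference −9.
Subsequence B: 3, 10, 13, 23, 36, 59. Fibonacci-style (each term is the sum of the two before it).
Position 13 falls in subsequence A as its term 7, giving -83.

-83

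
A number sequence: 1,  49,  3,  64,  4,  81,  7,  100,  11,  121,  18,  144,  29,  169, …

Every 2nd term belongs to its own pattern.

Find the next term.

47

Positions 1, 3, 5, … form one subsequence and positions 2, 4, 6, … form another.
Subsequence A = 1, 3, 4, 7, 11, 18, 29: a Fibonacci-like recurrence a_n = a_{n-1} + a_{n-2}.
Subsequence B = 49, 64, 81, 100, 121, 144, 169: consecutive squares n² from n = 7.
Position 15 falls in subsequence A as its term 8, giving 47.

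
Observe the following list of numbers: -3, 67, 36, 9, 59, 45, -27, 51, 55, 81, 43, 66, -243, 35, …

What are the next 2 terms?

78, 729

The terms cycle through 3 interleaved subsequences.
Track A = -3, 9, -27, 81, -243: multiplying by -3 each time.
Track B = 67, 59, 51, 43, 35: arithmetic, step −8.
Track C = 36, 45, 55, 66: triangular numbers n(n+1)/2 for n = 8, 9, ….
Position 15 → track C, term 5 = 78.
Position 16 falls in track A as its term 6, giving 729.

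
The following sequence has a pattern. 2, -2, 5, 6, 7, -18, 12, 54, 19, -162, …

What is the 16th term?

Taking every 2nd term gives 2 separate tracks.
Track A: 2, 5, 7, 12, 19 — each term equals the sum of the previous two.
Track B: -2, 6, -18, 54, -162 — geometric with ratio -3.
Term 16 comes from track B (its 8th entry): 4374.

4374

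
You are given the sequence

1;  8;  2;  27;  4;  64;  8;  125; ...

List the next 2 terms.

16, 216

Positions 1, 3, 5, … form one subsequence and positions 2, 4, 6, … form another.
Track A = 1, 2, 4, 8: powers of 2.
Track B = 8, 27, 64, 125: perfect cubes starting at 2³.
Term 9 comes from track A (its 5th entry): 16.
Position 10 → track B, term 5 = 216.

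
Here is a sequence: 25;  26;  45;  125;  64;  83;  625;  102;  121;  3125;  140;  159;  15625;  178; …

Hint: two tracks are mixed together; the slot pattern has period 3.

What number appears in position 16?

Positions follow the repeating pattern ABB; grouping by letter gives 2 tracks.
Subsequence A: 25, 125, 625, 3125, 15625. Powers of 5.
Subsequence B: 26, 45, 64, 83, 102, 121, 140, 159, 178. Arithmetic with common difference +19.
Position 16 falls in subsequence A as its term 6, giving 78125.

78125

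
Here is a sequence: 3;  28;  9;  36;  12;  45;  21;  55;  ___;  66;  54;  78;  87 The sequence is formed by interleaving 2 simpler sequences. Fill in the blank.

Taking every 2nd term gives 2 separate tracks.
Subsequence A: 3, 9, 12, 21, ?, 54, 87 — Fibonacci-style (each term is the sum of the two before it).
Subsequence B: 28, 36, 45, 55, 66, 78 — triangular numbers starting at T_7.
The gap is subsequence A's term 5; the rule gives 33.

33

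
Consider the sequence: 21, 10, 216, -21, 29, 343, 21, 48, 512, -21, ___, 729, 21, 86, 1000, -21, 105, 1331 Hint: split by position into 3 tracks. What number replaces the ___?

The terms cycle through 3 interleaved subsequences.
Track A: 21, -21, 21, -21, 21, -21 (the oscillation 21·(−1)^(n+1)).
Track B: 10, 29, 48, ?, 86, 105 (arithmetic, step +19).
Track C: 216, 343, 512, 729, 1000, 1331 (perfect cubes starting at 6³).
So the missing entry in track B is 67.

67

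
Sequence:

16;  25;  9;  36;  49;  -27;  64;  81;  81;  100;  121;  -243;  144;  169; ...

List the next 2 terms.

Positions follow the repeating pattern AAB; grouping by letter gives 2 tracks.
Stream A is 16, 25, 36, 49, 64, 81, 100, 121, 144, 169, which is perfect squares starting at 4².
Stream B is 9, -27, 81, -243, which is a geometric progression (common ratio -3).
Position 15 falls in stream B as its term 5, giving 729.
Position 16 → stream A, term 11 = 196.

729, 196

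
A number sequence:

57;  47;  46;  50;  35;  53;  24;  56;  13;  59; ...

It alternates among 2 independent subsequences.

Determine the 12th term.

62

Split by position mod 2 into 2 tracks.
Track A: 57, 46, 35, 24, 13. Linear: a_n = 68 − 11·n.
Track B: 47, 50, 53, 56, 59. Linear: a_n = 44 + 3·n.
Term 12 comes from track B (its 6th entry): 62.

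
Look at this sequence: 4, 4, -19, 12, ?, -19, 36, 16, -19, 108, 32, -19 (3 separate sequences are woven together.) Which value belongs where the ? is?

8

Split by position mod 3: positions 1, 4, 7, … form one track, and each other residue class forms its own.
Stream A is 4, 12, 36, 108, which is a geometric progression (common ratio 3).
Stream B is 4, ?, 16, 32, which is powers of 2.
Stream C is -19, -19, -19, -19, which is the constant sequence -19.
Filling stream B at index 2 by its rule yields 8.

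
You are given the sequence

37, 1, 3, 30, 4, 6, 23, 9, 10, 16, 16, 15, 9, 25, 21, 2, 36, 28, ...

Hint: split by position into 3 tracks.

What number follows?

Split by position mod 3 into 3 tracks.
Track A = 37, 30, 23, 16, 9, 2: arithmetic with common difference −7.
Track B = 1, 4, 9, 16, 25, 36: the squares 1², 2², 3², ….
Track C = 3, 6, 10, 15, 21, 28: triangular numbers n(n+1)/2 for n = 2, 3, ….
Position 19 → track A, term 7 = -5.

-5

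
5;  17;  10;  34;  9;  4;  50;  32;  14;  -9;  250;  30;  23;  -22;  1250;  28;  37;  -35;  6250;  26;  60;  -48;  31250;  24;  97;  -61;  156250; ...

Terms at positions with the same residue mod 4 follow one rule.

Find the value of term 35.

The terms cycle through 4 interleaved subsequences.
Subsequence A is 5, 9, 14, 23, 37, 60, 97, which is Fibonacci-style (each term is the sum of the two before it).
Subsequence B is 17, 4, -9, -22, -35, -48, -61, which is subtracting 13 each time.
Subsequence C is 10, 50, 250, 1250, 6250, 31250, 156250, which is multiplying by 5 each time.
Subsequence D is 34, 32, 30, 28, 26, 24, which is arithmetic, step −2.
Position 35 → subsequence C, term 9 = 3906250.

3906250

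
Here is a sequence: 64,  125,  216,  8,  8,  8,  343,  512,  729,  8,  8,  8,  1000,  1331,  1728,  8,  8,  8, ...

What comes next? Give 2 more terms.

Reading positions in blocks of 6 reveals the pattern AAABBB — 2 tracks woven together.
Subsequence A is 64, 125, 216, 343, 512, 729, 1000, 1331, 1728, which is consecutive cubes n³ from n = 4.
Subsequence B is 8, 8, 8, 8, 8, 8, 8, 8, 8, which is always 8.
Term 19 comes from subsequence A (its 10th entry): 2197.
Position 20 falls in subsequence A as its term 11, giving 2744.

2197, 2744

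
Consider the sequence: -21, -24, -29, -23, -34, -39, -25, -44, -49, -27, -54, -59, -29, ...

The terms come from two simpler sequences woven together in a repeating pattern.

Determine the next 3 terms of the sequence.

-64, -69, -31

The slot pattern repeats as ABB (period 3), so there are 2 interleaved tracks.
Track A is -21, -23, -25, -27, -29, which is linear: a_n = -19 − 2·n.
Track B is -24, -29, -34, -39, -44, -49, -54, -59, which is arithmetic with common difference −5.
Position 14 → track B, term 9 = -64.
The 15th slot belongs to track B; its 10th term is -69.
Position 16 falls in track A as its term 6, giving -31.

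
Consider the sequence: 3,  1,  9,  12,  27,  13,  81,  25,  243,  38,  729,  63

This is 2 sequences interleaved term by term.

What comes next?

2187

The terms cycle through 2 interleaved subsequences.
Subsequence A = 3, 9, 27, 81, 243, 729: successive powers of 3.
Subsequence B = 1, 12, 13, 25, 38, 63: Fibonacci-style (each term is the sum of the two before it).
Position 13 → subsequence A, term 7 = 2187.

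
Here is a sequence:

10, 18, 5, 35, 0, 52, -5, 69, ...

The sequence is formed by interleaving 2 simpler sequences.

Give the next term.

-10

Odd-indexed and even-indexed terms follow separate rules.
Subsequence A: 10, 5, 0, -5 (subtracting 5 each time).
Subsequence B: 18, 35, 52, 69 (arithmetic, step +17).
The 9th slot belongs to subsequence A; its 5th term is -10.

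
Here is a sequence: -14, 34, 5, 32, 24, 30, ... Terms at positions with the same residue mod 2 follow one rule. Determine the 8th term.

Positions 1, 3, 5, … form one subsequence and positions 2, 4, 6, … form another.
Subsequence A: -14, 5, 24 (linear: a_n = -33 + 19·n).
Subsequence B: 34, 32, 30 (arithmetic with common difference −2).
Position 8 → subsequence B, term 4 = 28.

28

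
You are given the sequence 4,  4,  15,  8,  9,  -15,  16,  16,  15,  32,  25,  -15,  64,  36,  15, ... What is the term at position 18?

-15

Taking every 3rd term gives 3 separate tracks.
Track A: 4, 8, 16, 32, 64 — powers 2^2, 2^3, 2^4, ….
Track B: 4, 9, 16, 25, 36 — perfect squares starting at 2².
Track C: 15, -15, 15, -15, 15 — oscillating between 15 and -15.
Position 18 → track C, term 6 = -15.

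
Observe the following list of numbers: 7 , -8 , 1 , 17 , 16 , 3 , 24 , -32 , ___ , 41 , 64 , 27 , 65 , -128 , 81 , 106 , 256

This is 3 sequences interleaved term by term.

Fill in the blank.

Split by position mod 3 into 3 tracks.
Stream A is 7, 17, 24, 41, 65, 106, which is a Fibonacci-like recurrence a_n = a_{n-1} + a_{n-2}.
Stream B is -8, 16, -32, 64, -128, 256, which is geometric with ratio -2.
Stream C is 1, 3, ?, 27, 81, which is powers 3^0, 3^1, 3^2, ….
So the missing entry in stream C is 9.

9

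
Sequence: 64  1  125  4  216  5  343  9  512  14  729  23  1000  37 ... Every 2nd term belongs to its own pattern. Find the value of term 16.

Split by position mod 2 into 2 tracks.
Stream A = 64, 125, 216, 343, 512, 729, 1000: the cubes 4³, 5³, 6³, ….
Stream B = 1, 4, 5, 9, 14, 23, 37: each term equals the sum of the previous two.
Term 16 comes from stream B (its 8th entry): 60.

60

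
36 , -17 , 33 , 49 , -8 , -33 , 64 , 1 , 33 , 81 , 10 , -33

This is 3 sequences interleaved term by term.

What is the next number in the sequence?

The terms cycle through 3 interleaved subsequences.
Subsequence A: 36, 49, 64, 81 (the squares 6², 7², 8², …).
Subsequence B: -17, -8, 1, 10 (arithmetic, step +9).
Subsequence C: 33, -33, 33, -33 (oscillating between 33 and -33).
Term 13 comes from subsequence A (its 5th entry): 100.

100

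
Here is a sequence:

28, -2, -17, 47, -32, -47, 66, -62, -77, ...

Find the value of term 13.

Reading positions in blocks of 3 reveals the pattern ABB — 2 tracks woven together.
Subsequence A = 28, 47, 66: adding 19 each time.
Subsequence B = -2, -17, -32, -47, -62, -77: arithmetic with common difference −15.
Term 13 comes from subsequence A (its 5th entry): 104.

104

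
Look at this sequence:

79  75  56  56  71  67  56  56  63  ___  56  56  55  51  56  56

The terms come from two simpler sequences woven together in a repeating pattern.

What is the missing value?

The slot pattern repeats as AABB (period 4), so there are 2 interleaved tracks.
Subsequence A = 79, 75, 71, 67, 63, ?, 55, 51: subtracting 4 each time.
Subsequence B = 56, 56, 56, 56, 56, 56, 56, 56: constant 56.
Filling subsequence A at index 6 by its rule yields 59.

59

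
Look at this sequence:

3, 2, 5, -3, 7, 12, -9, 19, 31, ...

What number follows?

-15

Positions follow the repeating pattern ABB; grouping by letter gives 2 tracks.
Stream A: 3, -3, -9 — arithmetic with common difference −6.
Stream B: 2, 5, 7, 12, 19, 31 — a Fibonacci-like recurrence a_n = a_{n-1} + a_{n-2}.
The 10th slot belongs to stream A; its 4th term is -15.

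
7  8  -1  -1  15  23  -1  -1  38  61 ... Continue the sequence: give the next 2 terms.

-1, -1

Reading positions in blocks of 4 reveals the pattern AABB — 2 tracks woven together.
Track A is 7, 8, 15, 23, 38, 61, which is each term equals the sum of the previous two.
Track B is -1, -1, -1, -1, which is constant -1.
Term 11 comes from track B (its 5th entry): -1.
Position 12 → track B, term 6 = -1.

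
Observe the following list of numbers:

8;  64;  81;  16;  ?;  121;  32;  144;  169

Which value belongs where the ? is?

100

Reading positions in blocks of 3 reveals the pattern ABB — 2 tracks woven together.
Subsequence A: 8, 16, 32 — successive powers of 2.
Subsequence B: 64, 81, ?, 121, 144, 169 — consecutive squares n² from n = 8.
The gap is subsequence B's term 3; the rule gives 100.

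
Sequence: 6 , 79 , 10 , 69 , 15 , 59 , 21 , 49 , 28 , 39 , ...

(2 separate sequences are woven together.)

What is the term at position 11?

The terms cycle through 2 interleaved subsequences.
Subsequence A = 6, 10, 15, 21, 28: triangular numbers n(n+1)/2 for n = 3, 4, ….
Subsequence B = 79, 69, 59, 49, 39: subtracting 10 each time.
Term 11 comes from subsequence A (its 6th entry): 36.

36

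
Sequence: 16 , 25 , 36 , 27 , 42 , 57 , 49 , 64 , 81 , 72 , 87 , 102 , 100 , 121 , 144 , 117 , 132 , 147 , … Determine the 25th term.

256

Reading positions in blocks of 6 reveals the pattern AAABBB — 2 tracks woven together.
Track A: 16, 25, 36, 49, 64, 81, 100, 121, 144. The squares 4², 5², 6², ….
Track B: 27, 42, 57, 72, 87, 102, 117, 132, 147. Adding 15 each time.
Position 25 falls in track A as its term 13, giving 256.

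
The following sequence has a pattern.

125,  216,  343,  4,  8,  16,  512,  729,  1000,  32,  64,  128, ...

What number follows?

1331

Reading positions in blocks of 6 reveals the pattern AAABBB — 2 tracks woven together.
Track A = 125, 216, 343, 512, 729, 1000: the cubes 5³, 6³, 7³, ….
Track B = 4, 8, 16, 32, 64, 128: powers of 2.
Position 13 falls in track A as its term 7, giving 1331.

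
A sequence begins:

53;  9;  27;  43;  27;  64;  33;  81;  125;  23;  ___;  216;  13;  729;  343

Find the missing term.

243

Taking every 3rd term gives 3 separate tracks.
Subsequence A: 53, 43, 33, 23, 13 — linear: a_n = 63 − 10·n.
Subsequence B: 9, 27, 81, ?, 729 — powers of 3.
Subsequence C: 27, 64, 125, 216, 343 — perfect cubes starting at 3³.
The gap is subsequence B's term 4; the rule gives 243.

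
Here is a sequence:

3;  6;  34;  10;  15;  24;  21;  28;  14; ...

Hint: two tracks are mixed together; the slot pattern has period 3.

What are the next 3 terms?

36, 45, 4

The slot pattern repeats as AAB (period 3), so there are 2 interleaved tracks.
Track A: 3, 6, 10, 15, 21, 28 — triangular numbers starting at T_2.
Track B: 34, 24, 14 — subtracting 10 each time.
Position 10 falls in track A as its term 7, giving 36.
Position 11 → track A, term 8 = 45.
The 12th slot belongs to track B; its 4th term is 4.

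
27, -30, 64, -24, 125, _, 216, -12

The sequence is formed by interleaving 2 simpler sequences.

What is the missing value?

Split by position mod 2 into 2 tracks.
Track A: 27, 64, 125, 216 (consecutive cubes n³ from n = 3).
Track B: -30, -24, ?, -12 (arithmetic with common difference +6).
Filling track B at index 3 by its rule yields -18.

-18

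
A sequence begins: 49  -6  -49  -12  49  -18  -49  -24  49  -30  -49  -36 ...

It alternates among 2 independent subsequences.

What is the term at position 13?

Split by position mod 2 into 2 tracks.
Track A: 49, -49, 49, -49, 49, -49 — the oscillation 49·(−1)^(n+1).
Track B: -6, -12, -18, -24, -30, -36 — arithmetic, step −6.
The 13th slot belongs to track A; its 7th term is 49.

49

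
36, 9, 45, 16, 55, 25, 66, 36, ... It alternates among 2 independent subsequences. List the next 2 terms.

78, 49

Taking every 2nd term gives 2 separate tracks.
Subsequence A = 36, 45, 55, 66: triangular numbers n(n+1)/2 for n = 8, 9, ….
Subsequence B = 9, 16, 25, 36: consecutive squares n² from n = 3.
Term 9 comes from subsequence A (its 5th entry): 78.
Position 10 → subsequence B, term 5 = 49.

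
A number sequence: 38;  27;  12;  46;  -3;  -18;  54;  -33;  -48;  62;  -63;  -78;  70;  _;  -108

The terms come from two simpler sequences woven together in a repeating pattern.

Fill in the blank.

-93

Reading positions in blocks of 3 reveals the pattern ABB — 2 tracks woven together.
Subsequence A is 38, 46, 54, 62, 70, which is adding 8 each time.
Subsequence B is 27, 12, -3, -18, -33, -48, -63, -78, ?, -108, which is linear: a_n = 42 − 15·n.
Filling subsequence B at index 9 by its rule yields -93.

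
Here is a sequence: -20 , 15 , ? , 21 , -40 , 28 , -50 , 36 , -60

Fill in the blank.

The terms cycle through 2 interleaved subsequences.
Track A: -20, ?, -40, -50, -60 (arithmetic, step −10).
Track B: 15, 21, 28, 36 (the triangular numbers T_5, T_6, …).
Filling track A at index 2 by its rule yields -30.

-30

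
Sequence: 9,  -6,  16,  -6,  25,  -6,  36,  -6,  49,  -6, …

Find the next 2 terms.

Positions 1, 3, 5, … form one subsequence and positions 2, 4, 6, … form another.
Stream A: 9, 16, 25, 36, 49. Perfect squares starting at 3².
Stream B: -6, -6, -6, -6, -6. Constant -6.
Position 11 → stream A, term 6 = 64.
Position 12 falls in stream B as its term 6, giving -6.

64, -6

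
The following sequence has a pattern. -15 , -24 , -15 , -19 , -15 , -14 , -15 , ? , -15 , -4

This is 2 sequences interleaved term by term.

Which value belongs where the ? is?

-9

Split by position mod 2 into 2 tracks.
Track A: -15, -15, -15, -15, -15. Always -15.
Track B: -24, -19, -14, ?, -4. Adding 5 each time.
The gap is track B's term 4; the rule gives -9.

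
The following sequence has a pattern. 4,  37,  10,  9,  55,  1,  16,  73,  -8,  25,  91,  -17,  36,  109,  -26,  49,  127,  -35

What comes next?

Read the sequence 3 terms at a time; column i is its own pattern.
Track A is 4, 9, 16, 25, 36, 49, which is consecutive squares n² from n = 2.
Track B is 37, 55, 73, 91, 109, 127, which is arithmetic with common difference +18.
Track C is 10, 1, -8, -17, -26, -35, which is subtracting 9 each time.
The 19th slot belongs to track A; its 7th term is 64.

64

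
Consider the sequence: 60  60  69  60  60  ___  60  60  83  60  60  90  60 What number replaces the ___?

The slot pattern repeats as AAB (period 3), so there are 2 interleaved tracks.
Track A: 60, 60, 60, 60, 60, 60, 60, 60, 60 (constant 60).
Track B: 69, ?, 83, 90 (adding 7 each time).
Track B's pattern makes the blank 76.

76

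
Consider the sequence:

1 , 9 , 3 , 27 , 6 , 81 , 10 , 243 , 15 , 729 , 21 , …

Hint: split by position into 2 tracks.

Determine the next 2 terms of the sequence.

2187, 28

The terms cycle through 2 interleaved subsequences.
Track A: 1, 3, 6, 10, 15, 21 — triangular numbers n(n+1)/2 for n = 1, 2, ….
Track B: 9, 27, 81, 243, 729 — powers of 3.
Position 12 falls in track B as its term 6, giving 2187.
Term 13 comes from track A (its 7th entry): 28.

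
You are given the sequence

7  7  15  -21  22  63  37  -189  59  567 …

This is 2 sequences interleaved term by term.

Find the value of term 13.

155

Split by position mod 2 into 2 tracks.
Stream A is 7, 15, 22, 37, 59, which is each term equals the sum of the previous two.
Stream B is 7, -21, 63, -189, 567, which is a geometric progression (common ratio -3).
The 13th slot belongs to stream A; its 7th term is 155.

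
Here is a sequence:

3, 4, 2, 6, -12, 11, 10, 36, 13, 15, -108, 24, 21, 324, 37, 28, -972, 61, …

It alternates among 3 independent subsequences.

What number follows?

Split by position mod 3 into 3 tracks.
Track A is 3, 6, 10, 15, 21, 28, which is triangular numbers starting at T_2.
Track B is 4, -12, 36, -108, 324, -972, which is multiplying by -3 each time.
Track C is 2, 11, 13, 24, 37, 61, which is a Fibonacci-like recurrence a_n = a_{n-1} + a_{n-2}.
Position 19 → track A, term 7 = 36.

36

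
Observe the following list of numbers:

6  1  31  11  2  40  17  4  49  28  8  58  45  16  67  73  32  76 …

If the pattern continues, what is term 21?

The terms cycle through 3 interleaved subsequences.
Stream A: 6, 11, 17, 28, 45, 73 (a Fibonacci-like recurrence a_n = a_{n-1} + a_{n-2}).
Stream B: 1, 2, 4, 8, 16, 32 (multiplying by 2 each time).
Stream C: 31, 40, 49, 58, 67, 76 (linear: a_n = 22 + 9·n).
Position 21 falls in stream C as its term 7, giving 85.

85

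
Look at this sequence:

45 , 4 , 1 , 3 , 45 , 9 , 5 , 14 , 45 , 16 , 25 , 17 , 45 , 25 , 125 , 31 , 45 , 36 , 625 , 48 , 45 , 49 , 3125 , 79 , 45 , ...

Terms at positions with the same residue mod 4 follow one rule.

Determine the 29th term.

45

Read the sequence 4 terms at a time; column i is its own pattern.
Subsequence A: 45, 45, 45, 45, 45, 45, 45. Constant 45.
Subsequence B: 4, 9, 16, 25, 36, 49. Consecutive squares n² from n = 2.
Subsequence C: 1, 5, 25, 125, 625, 3125. Powers 5^0, 5^1, 5^2, ….
Subsequence D: 3, 14, 17, 31, 48, 79. Each term equals the sum of the previous two.
Position 29 falls in subsequence A as its term 8, giving 45.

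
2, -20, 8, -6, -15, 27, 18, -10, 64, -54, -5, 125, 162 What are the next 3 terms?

0, 216, -486

Split by position mod 3: positions 1, 4, 7, … form one track, and each other residue class forms its own.
Track A: 2, -6, 18, -54, 162 (geometric with ratio -3).
Track B: -20, -15, -10, -5 (linear: a_n = -25 + 5·n).
Track C: 8, 27, 64, 125 (the cubes 2³, 3³, 4³, …).
Position 14 → track B, term 5 = 0.
Position 15 → track C, term 5 = 216.
The 16th slot belongs to track A; its 6th term is -486.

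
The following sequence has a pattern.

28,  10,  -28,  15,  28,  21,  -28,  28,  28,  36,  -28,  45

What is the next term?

Odd-indexed and even-indexed terms follow separate rules.
Track A: 28, -28, 28, -28, 28, -28 (oscillating between 28 and -28).
Track B: 10, 15, 21, 28, 36, 45 (triangular numbers starting at T_4).
The 13th slot belongs to track A; its 7th term is 28.

28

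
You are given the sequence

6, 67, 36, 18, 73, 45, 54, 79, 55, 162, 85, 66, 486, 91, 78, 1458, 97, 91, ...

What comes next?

4374

Split by position mod 3 into 3 tracks.
Stream A: 6, 18, 54, 162, 486, 1458 (multiplying by 3 each time).
Stream B: 67, 73, 79, 85, 91, 97 (linear: a_n = 61 + 6·n).
Stream C: 36, 45, 55, 66, 78, 91 (triangular numbers n(n+1)/2 for n = 8, 9, …).
Term 19 comes from stream A (its 7th entry): 4374.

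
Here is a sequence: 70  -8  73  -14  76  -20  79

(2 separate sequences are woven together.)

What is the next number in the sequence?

Split by position mod 2 into 2 tracks.
Subsequence A: 70, 73, 76, 79. Arithmetic with common difference +3.
Subsequence B: -8, -14, -20. Arithmetic with common difference −6.
Position 8 → subsequence B, term 4 = -26.

-26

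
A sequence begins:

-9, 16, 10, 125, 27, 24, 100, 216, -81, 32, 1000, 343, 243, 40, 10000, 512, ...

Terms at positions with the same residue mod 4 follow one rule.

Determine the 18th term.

48

Read the sequence 4 terms at a time; column i is its own pattern.
Track A = -9, 27, -81, 243: a geometric progression (common ratio -3).
Track B = 16, 24, 32, 40: linear: a_n = 8 + 8·n.
Track C = 10, 100, 1000, 10000: powers of 10.
Track D = 125, 216, 343, 512: the cubes 5³, 6³, 7³, ….
The 18th slot belongs to track B; its 5th term is 48.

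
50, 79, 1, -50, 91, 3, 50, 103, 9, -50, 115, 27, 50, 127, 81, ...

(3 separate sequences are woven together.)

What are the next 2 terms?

Split by position mod 3 into 3 tracks.
Subsequence A = 50, -50, 50, -50, 50: the oscillation 50·(−1)^(n+1).
Subsequence B = 79, 91, 103, 115, 127: adding 12 each time.
Subsequence C = 1, 3, 9, 27, 81: geometric, ×3 each step.
The 16th slot belongs to subsequence A; its 6th term is -50.
Term 17 comes from subsequence B (its 6th entry): 139.

-50, 139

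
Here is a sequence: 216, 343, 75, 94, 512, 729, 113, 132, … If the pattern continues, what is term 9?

The slot pattern repeats as AABB (period 4), so there are 2 interleaved tracks.
Subsequence A is 216, 343, 512, 729, which is consecutive cubes n³ from n = 6.
Subsequence B is 75, 94, 113, 132, which is arithmetic, step +19.
The 9th slot belongs to subsequence A; its 5th term is 1000.

1000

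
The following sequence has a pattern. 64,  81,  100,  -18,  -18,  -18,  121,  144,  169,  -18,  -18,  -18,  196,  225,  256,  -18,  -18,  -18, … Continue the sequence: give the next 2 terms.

Positions follow the repeating pattern AAABBB; grouping by letter gives 2 tracks.
Stream A is 64, 81, 100, 121, 144, 169, 196, 225, 256, which is the squares 8², 9², 10², ….
Stream B is -18, -18, -18, -18, -18, -18, -18, -18, -18, which is the constant sequence -18.
Term 19 comes from stream A (its 10th entry): 289.
Position 20 → stream A, term 11 = 324.

289, 324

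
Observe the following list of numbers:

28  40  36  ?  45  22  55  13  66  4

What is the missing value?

31

Odd-indexed and even-indexed terms follow separate rules.
Track A: 28, 36, 45, 55, 66 (triangular numbers n(n+1)/2 for n = 7, 8, …).
Track B: 40, ?, 22, 13, 4 (arithmetic with common difference −9).
So the missing entry in track B is 31.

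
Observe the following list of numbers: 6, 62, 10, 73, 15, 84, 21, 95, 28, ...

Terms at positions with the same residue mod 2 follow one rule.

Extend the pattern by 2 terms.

106, 36

Split by position mod 2 into 2 tracks.
Subsequence A: 6, 10, 15, 21, 28 (the triangular numbers T_3, T_4, …).
Subsequence B: 62, 73, 84, 95 (adding 11 each time).
Position 10 falls in subsequence B as its term 5, giving 106.
The 11th slot belongs to subsequence A; its 6th term is 36.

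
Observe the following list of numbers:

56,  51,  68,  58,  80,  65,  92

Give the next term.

72

Taking every 2nd term gives 2 separate tracks.
Subsequence A = 56, 68, 80, 92: linear: a_n = 44 + 12·n.
Subsequence B = 51, 58, 65: arithmetic with common difference +7.
Position 8 falls in subsequence B as its term 4, giving 72.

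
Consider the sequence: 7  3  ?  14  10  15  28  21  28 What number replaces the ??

Reading positions in blocks of 3 reveals the pattern ABB — 2 tracks woven together.
Track A is 7, 14, 28, which is geometric, ×2 each step.
Track B is 3, ?, 10, 15, 21, 28, which is the triangular numbers T_2, T_3, ….
Filling track B at index 2 by its rule yields 6.

6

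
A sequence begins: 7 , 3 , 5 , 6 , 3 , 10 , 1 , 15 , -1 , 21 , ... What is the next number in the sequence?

The terms cycle through 2 interleaved subsequences.
Stream A: 7, 5, 3, 1, -1 (linear: a_n = 9 − 2·n).
Stream B: 3, 6, 10, 15, 21 (triangular numbers starting at T_2).
Position 11 → stream A, term 6 = -3.

-3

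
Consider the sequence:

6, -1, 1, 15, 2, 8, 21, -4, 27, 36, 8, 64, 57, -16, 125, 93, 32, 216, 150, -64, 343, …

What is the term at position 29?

The terms cycle through 3 interleaved subsequences.
Track A: 6, 15, 21, 36, 57, 93, 150 — each term equals the sum of the previous two.
Track B: -1, 2, -4, 8, -16, 32, -64 — geometric, ×-2 each step.
Track C: 1, 8, 27, 64, 125, 216, 343 — the cubes 1³, 2³, 3³, ….
The 29th slot belongs to track B; its 10th term is 512.

512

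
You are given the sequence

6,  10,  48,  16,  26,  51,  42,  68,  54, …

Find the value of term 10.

110

Reading positions in blocks of 3 reveals the pattern AAB — 2 tracks woven together.
Track A is 6, 10, 16, 26, 42, 68, which is Fibonacci-style (each term is the sum of the two before it).
Track B is 48, 51, 54, which is linear: a_n = 45 + 3·n.
The 10th slot belongs to track A; its 7th term is 110.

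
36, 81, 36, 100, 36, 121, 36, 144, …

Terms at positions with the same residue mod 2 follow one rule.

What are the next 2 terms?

36, 169

Odd-indexed and even-indexed terms follow separate rules.
Track A: 36, 36, 36, 36 — always 36.
Track B: 81, 100, 121, 144 — perfect squares starting at 9².
Position 9 → track A, term 5 = 36.
Position 10 → track B, term 5 = 169.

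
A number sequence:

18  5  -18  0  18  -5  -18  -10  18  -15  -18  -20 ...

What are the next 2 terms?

18, -25

Odd-indexed and even-indexed terms follow separate rules.
Track A: 18, -18, 18, -18, 18, -18 (the oscillation 18·(−1)^(n+1)).
Track B: 5, 0, -5, -10, -15, -20 (subtracting 5 each time).
The 13th slot belongs to track A; its 7th term is 18.
Position 14 → track B, term 7 = -25.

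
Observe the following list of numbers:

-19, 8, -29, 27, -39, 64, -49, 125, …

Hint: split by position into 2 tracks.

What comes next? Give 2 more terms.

-59, 216

The terms cycle through 2 interleaved subsequences.
Stream A = -19, -29, -39, -49: arithmetic with common difference −10.
Stream B = 8, 27, 64, 125: consecutive cubes n³ from n = 2.
Position 9 → stream A, term 5 = -59.
Position 10 falls in stream B as its term 5, giving 216.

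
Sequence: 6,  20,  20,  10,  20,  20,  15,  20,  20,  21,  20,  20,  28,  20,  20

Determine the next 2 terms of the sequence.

Positions follow the repeating pattern ABB; grouping by letter gives 2 tracks.
Subsequence A = 6, 10, 15, 21, 28: the triangular numbers T_3, T_4, ….
Subsequence B = 20, 20, 20, 20, 20, 20, 20, 20, 20, 20: always 20.
Position 16 falls in subsequence A as its term 6, giving 36.
Position 17 falls in subsequence B as its term 11, giving 20.

36, 20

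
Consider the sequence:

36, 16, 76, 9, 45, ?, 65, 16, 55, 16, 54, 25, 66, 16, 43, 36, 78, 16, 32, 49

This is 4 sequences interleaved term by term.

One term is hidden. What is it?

16

Split by position mod 4 into 4 tracks.
Stream A: 36, 45, 55, 66, 78 — the triangular numbers T_8, T_9, ….
Stream B: 16, ?, 16, 16, 16 — constant 16.
Stream C: 76, 65, 54, 43, 32 — arithmetic, step −11.
Stream D: 9, 16, 25, 36, 49 — perfect squares starting at 3².
So the missing entry in stream B is 16.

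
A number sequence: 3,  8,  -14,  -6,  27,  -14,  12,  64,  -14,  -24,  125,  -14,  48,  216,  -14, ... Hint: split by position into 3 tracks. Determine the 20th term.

Read the sequence 3 terms at a time; column i is its own pattern.
Subsequence A = 3, -6, 12, -24, 48: a geometric progression (common ratio -2).
Subsequence B = 8, 27, 64, 125, 216: perfect cubes starting at 2³.
Subsequence C = -14, -14, -14, -14, -14: the constant sequence -14.
Term 20 comes from subsequence B (its 7th entry): 512.

512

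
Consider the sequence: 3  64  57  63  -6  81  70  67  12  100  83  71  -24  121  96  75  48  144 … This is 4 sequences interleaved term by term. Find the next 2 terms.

The terms cycle through 4 interleaved subsequences.
Track A: 3, -6, 12, -24, 48. Geometric, ×-2 each step.
Track B: 64, 81, 100, 121, 144. The squares 8², 9², 10², ….
Track C: 57, 70, 83, 96. Linear: a_n = 44 + 13·n.
Track D: 63, 67, 71, 75. Adding 4 each time.
The 19th slot belongs to track C; its 5th term is 109.
The 20th slot belongs to track D; its 5th term is 79.

109, 79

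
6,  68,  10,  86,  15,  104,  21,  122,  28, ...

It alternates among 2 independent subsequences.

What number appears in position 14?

176

Odd-indexed and even-indexed terms follow separate rules.
Stream A: 6, 10, 15, 21, 28 (triangular numbers n(n+1)/2 for n = 3, 4, …).
Stream B: 68, 86, 104, 122 (arithmetic with common difference +18).
The 14th slot belongs to stream B; its 7th term is 176.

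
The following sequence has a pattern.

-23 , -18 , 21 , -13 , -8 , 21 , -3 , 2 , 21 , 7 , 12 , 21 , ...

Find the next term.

17

Positions follow the repeating pattern AAB; grouping by letter gives 2 tracks.
Subsequence A = -23, -18, -13, -8, -3, 2, 7, 12: arithmetic, step +5.
Subsequence B = 21, 21, 21, 21: constant 21.
Position 13 falls in subsequence A as its term 9, giving 17.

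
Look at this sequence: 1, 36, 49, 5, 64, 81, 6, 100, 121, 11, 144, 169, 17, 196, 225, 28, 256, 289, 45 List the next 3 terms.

The slot pattern repeats as ABB (period 3), so there are 2 interleaved tracks.
Track A is 1, 5, 6, 11, 17, 28, 45, which is a Fibonacci-like recurrence a_n = a_{n-1} + a_{n-2}.
Track B is 36, 49, 64, 81, 100, 121, 144, 169, 196, 225, 256, 289, which is perfect squares starting at 6².
Term 20 comes from track B (its 13th entry): 324.
Position 21 falls in track B as its term 14, giving 361.
The 22nd slot belongs to track A; its 8th term is 73.

324, 361, 73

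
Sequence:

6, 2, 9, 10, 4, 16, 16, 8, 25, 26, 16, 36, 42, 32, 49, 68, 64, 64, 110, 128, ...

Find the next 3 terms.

81, 178, 256

Split by position mod 3 into 3 tracks.
Subsequence A: 6, 10, 16, 26, 42, 68, 110 (each term equals the sum of the previous two).
Subsequence B: 2, 4, 8, 16, 32, 64, 128 (successive powers of 2).
Subsequence C: 9, 16, 25, 36, 49, 64 (perfect squares starting at 3²).
Position 21 falls in subsequence C as its term 7, giving 81.
Term 22 comes from subsequence A (its 8th entry): 178.
Position 23 falls in subsequence B as its term 8, giving 256.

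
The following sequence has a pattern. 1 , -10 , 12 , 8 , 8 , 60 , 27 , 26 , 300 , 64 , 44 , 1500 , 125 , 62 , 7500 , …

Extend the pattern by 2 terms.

216, 80

Split by position mod 3: positions 1, 4, 7, … form one track, and each other residue class forms its own.
Track A: 1, 8, 27, 64, 125 — the cubes 1³, 2³, 3³, ….
Track B: -10, 8, 26, 44, 62 — arithmetic, step +18.
Track C: 12, 60, 300, 1500, 7500 — multiplying by 5 each time.
The 16th slot belongs to track A; its 6th term is 216.
Position 17 → track B, term 6 = 80.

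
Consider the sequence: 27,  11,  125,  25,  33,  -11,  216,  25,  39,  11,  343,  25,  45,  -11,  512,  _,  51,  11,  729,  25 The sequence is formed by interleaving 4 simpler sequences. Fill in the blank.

25

Taking every 4th term gives 4 separate tracks.
Subsequence A: 27, 33, 39, 45, 51. Arithmetic with common difference +6.
Subsequence B: 11, -11, 11, -11, 11. The oscillation 11·(−1)^(n+1).
Subsequence C: 125, 216, 343, 512, 729. Consecutive cubes n³ from n = 5.
Subsequence D: 25, 25, 25, ?, 25. The constant sequence 25.
Subsequence D's pattern makes the blank 25.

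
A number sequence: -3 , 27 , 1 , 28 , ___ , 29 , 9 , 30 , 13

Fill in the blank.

5

The terms cycle through 2 interleaved subsequences.
Stream A: -3, 1, ?, 9, 13 — adding 4 each time.
Stream B: 27, 28, 29, 30 — arithmetic with common difference +1.
So the missing entry in stream A is 5.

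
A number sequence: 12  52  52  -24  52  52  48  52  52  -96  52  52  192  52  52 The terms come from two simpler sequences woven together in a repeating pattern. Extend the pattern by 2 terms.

-384, 52

The slot pattern repeats as ABB (period 3), so there are 2 interleaved tracks.
Track A is 12, -24, 48, -96, 192, which is a geometric progression (common ratio -2).
Track B is 52, 52, 52, 52, 52, 52, 52, 52, 52, 52, which is always 52.
The 16th slot belongs to track A; its 6th term is -384.
Term 17 comes from track B (its 11th entry): 52.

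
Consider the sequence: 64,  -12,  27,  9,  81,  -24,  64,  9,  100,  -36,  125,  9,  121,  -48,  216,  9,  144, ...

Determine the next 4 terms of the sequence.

-60, 343, 9, 169

Split by position mod 4: positions 1, 5, 9, … form one track, and each other residue class forms its own.
Track A: 64, 81, 100, 121, 144 — the squares 8², 9², 10², ….
Track B: -12, -24, -36, -48 — subtracting 12 each time.
Track C: 27, 64, 125, 216 — the cubes 3³, 4³, 5³, ….
Track D: 9, 9, 9, 9 — the constant sequence 9.
Term 18 comes from track B (its 5th entry): -60.
Position 19 → track C, term 5 = 343.
Position 20 → track D, term 5 = 9.
The 21st slot belongs to track A; its 6th term is 169.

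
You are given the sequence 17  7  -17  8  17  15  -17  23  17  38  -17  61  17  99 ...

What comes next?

-17

Positions 1, 3, 5, … form one subsequence and positions 2, 4, 6, … form another.
Subsequence A: 17, -17, 17, -17, 17, -17, 17 (alternating ±17).
Subsequence B: 7, 8, 15, 23, 38, 61, 99 (Fibonacci-style (each term is the sum of the two before it)).
Position 15 falls in subsequence A as its term 8, giving -17.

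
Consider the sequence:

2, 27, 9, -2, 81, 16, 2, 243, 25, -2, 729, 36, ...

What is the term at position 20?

The terms cycle through 3 interleaved subsequences.
Subsequence A: 2, -2, 2, -2. The oscillation 2·(−1)^(n+1).
Subsequence B: 27, 81, 243, 729. Powers 3^3, 3^4, 3^5, ….
Subsequence C: 9, 16, 25, 36. The squares 3², 4², 5², ….
Position 20 → subsequence B, term 7 = 19683.

19683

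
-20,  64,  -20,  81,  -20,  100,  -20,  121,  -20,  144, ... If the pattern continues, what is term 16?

225

Taking every 2nd term gives 2 separate tracks.
Subsequence A: -20, -20, -20, -20, -20. The constant sequence -20.
Subsequence B: 64, 81, 100, 121, 144. Perfect squares starting at 8².
Term 16 comes from subsequence B (its 8th entry): 225.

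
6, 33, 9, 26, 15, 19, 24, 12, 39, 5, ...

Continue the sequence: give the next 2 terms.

Split by position mod 2 into 2 tracks.
Subsequence A: 6, 9, 15, 24, 39 (a Fibonacci-like recurrence a_n = a_{n-1} + a_{n-2}).
Subsequence B: 33, 26, 19, 12, 5 (arithmetic, step −7).
Position 11 → subsequence A, term 6 = 63.
Position 12 → subsequence B, term 6 = -2.

63, -2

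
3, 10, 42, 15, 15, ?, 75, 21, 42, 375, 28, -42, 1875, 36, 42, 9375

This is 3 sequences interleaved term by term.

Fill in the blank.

-42

Split by position mod 3: positions 1, 4, 7, … form one track, and each other residue class forms its own.
Subsequence A: 3, 15, 75, 375, 1875, 9375 — multiplying by 5 each time.
Subsequence B: 10, 15, 21, 28, 36 — triangular numbers starting at T_4.
Subsequence C: 42, ?, 42, -42, 42 — the oscillation 42·(−1)^(n+1).
So the missing entry in subsequence C is -42.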